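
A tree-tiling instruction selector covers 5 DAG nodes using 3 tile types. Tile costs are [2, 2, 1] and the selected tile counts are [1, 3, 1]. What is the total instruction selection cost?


Total cost = sum(count_i * cost_i)
= 1*2 + 3*2 + 1*1
= 9

9


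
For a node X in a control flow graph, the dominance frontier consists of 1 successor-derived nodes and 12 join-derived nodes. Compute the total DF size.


DF(X) = direct successor contributions + join point contributions
= 1 + 12 = 13

13


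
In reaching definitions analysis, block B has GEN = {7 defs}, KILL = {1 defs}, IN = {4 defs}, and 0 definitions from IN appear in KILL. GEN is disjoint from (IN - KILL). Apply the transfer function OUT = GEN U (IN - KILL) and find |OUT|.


IN - KILL: 4 - 0 = 4 surviving definitions
OUT = GEN + surviving = 7 + 4 = 11

11


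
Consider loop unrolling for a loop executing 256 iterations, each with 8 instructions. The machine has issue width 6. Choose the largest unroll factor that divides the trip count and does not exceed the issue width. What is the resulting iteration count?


Largest divisor of 256 <= 6 is 4
New iterations = 256 / 4 = 64

64


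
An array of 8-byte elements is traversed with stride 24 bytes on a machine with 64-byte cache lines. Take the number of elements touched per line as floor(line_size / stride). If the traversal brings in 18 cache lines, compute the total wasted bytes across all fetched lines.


Elements per line = floor(64 / 24) = 2
Bytes used per line = 2 * 8 = 16
Wasted per line = 64 - 16 = 48
Total wasted = 48 * 18 = 864

864


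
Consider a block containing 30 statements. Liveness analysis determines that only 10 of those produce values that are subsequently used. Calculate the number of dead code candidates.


Dead code = total statements - live definitions
= 30 - 10 = 20

20


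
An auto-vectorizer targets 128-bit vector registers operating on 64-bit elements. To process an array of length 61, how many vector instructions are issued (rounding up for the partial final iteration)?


Width = 128 / 64 = 2 elements per vector op
Iterations = ceil(61 / 2) = 31

31


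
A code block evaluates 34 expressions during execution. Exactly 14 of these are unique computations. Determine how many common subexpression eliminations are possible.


CSE count = total expressions - unique expressions
= 34 - 14 = 20

20


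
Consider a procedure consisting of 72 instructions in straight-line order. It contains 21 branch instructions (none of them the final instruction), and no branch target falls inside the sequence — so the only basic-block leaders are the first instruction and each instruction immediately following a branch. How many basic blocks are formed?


With no in-sequence branch targets, the leaders are the first instruction plus the instruction after each branch.
Number of basic blocks = branches + 1
= 21 + 1 = 22

22


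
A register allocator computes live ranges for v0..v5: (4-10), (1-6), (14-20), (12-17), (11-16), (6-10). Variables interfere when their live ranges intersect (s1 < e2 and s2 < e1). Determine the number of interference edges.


Check all pairs for overlapping intervals.
Two intervals (s1,e1) and (s2,e2) overlap if s1 < e2 and s2 < e1.
v0 (4-10) vs v1..v5: overlaps v1, v5 -> 2
v1 (1-6) vs v2..v5: overlaps none -> 0
v2 (14-20) vs v3..v5: overlaps v3, v4 -> 2
v3 (12-17) vs v4..v5: overlaps v4 -> 1
v4 (11-16) vs v5: overlaps none -> 0
Total overlapping pairs = 2 + 0 + 2 + 1 + 0 = 5

5


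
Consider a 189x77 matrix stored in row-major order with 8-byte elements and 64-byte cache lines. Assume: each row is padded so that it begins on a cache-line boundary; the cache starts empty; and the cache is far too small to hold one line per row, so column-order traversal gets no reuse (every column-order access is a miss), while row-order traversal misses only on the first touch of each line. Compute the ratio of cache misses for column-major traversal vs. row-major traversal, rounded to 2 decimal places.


Each row occupies 77 * 8 = 616 bytes and starts on a line boundary, so it spans ceil(616 / 64) = 10 cache lines.
Row-major traversal misses (one per line touched): 189 * ceil(77 * 8 / 64) = 1890
Column-major traversal misses (no reuse, every access misses): 189 * 77 = 14553
Ratio = 14553 / 1890 = 7.7

7.7


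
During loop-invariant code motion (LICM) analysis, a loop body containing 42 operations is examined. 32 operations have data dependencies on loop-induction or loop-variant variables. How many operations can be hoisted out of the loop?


Invariant candidates = total - loop-dependent
= 42 - 32 = 10

10


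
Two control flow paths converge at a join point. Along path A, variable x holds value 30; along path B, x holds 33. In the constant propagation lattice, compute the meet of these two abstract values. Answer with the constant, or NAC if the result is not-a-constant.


Meet operation: if both paths give the same constant, result is that constant; if they differ, result is NAC (not-a-constant).
Path A: 30, Path B: 33 -> differ
Result: not-a-constant -> NAC

NAC


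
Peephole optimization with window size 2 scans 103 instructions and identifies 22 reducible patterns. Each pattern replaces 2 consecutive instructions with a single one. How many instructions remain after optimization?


Each match removes 1 instructions.
Total removed = 22 * 1 = 22
Remaining = 103 - 22 = 81

81


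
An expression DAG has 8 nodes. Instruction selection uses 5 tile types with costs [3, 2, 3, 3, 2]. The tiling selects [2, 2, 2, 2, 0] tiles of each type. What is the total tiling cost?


Total cost = sum(count_i * cost_i)
= 2*3 + 2*2 + 2*3 + 2*3 + 0*2
= 22

22


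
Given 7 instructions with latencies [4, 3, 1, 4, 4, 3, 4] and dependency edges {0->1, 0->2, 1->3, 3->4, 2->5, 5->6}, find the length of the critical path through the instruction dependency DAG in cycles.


Compute longest path through dependency graph: dist(Ik) = max over predecessors of dist + latency(Ik).
dist(I0) = latency 4 = 4
dist(I1) = dist(I0) + 3 = 4 + 3 = 7
dist(I2) = dist(I0) + 1 = 4 + 1 = 5
dist(I3) = dist(I1) + 4 = 7 + 4 = 11
dist(I4) = dist(I3) + 4 = 11 + 4 = 15
dist(I5) = dist(I2) + 3 = 5 + 3 = 8
dist(I6) = dist(I5) + 4 = 8 + 4 = 12
Critical path = max dist = 15

15


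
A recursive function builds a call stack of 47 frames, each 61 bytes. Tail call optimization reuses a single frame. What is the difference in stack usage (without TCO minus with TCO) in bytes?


Without TCO: 47 * 61 = 2867 bytes
With TCO: reuse 1 frame = 61 bytes
Savings = 2867 - 61 = 2806

2806


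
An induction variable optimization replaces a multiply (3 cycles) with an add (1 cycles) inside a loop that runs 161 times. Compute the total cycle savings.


Per-iteration saving = 3 - 1 = 2
Total saved = 161 * 2 = 322

322


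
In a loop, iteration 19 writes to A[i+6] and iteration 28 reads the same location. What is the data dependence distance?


Distance = read iteration - write iteration
= 28 - 19 = 9

9


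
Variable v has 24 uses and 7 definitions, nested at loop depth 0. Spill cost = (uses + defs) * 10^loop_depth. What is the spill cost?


uses + defs = 24 + 7 = 31
10^0 = 1
Spill cost = 31 * 1 = 31

31


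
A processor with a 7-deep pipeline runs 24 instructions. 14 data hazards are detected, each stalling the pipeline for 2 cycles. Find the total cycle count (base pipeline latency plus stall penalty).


Base cycles = 7 + 24 - 1 = 30
Total stalls = 14 * 2 = 28
Total = 30 + 28 = 58

58


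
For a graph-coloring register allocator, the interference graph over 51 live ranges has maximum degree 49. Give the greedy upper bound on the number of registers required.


Greedy coloring never needs more than (max_degree + 1) colors: when coloring a vertex, at most max_degree neighbors are already colored.
Upper bound = 49 + 1 = 50

50


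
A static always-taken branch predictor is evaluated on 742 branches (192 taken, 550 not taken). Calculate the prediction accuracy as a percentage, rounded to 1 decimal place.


Predictor: always-taken
Correct predictions = 192
Accuracy = 192 / 742 * 100 = 25.9%

25.9


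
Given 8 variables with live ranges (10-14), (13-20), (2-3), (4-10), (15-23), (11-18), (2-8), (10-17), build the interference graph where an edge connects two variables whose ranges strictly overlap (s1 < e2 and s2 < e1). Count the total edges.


Check all pairs for overlapping intervals.
Two intervals (s1,e1) and (s2,e2) overlap if s1 < e2 and s2 < e1.
v0 (10-14) vs v1..v7: overlaps v1, v5, v7 -> 3
v1 (13-20) vs v2..v7: overlaps v4, v5, v7 -> 3
v2 (2-3) vs v3..v7: overlaps v6 -> 1
v3 (4-10) vs v4..v7: overlaps v6 -> 1
v4 (15-23) vs v5..v7: overlaps v5, v7 -> 2
v5 (11-18) vs v6..v7: overlaps v7 -> 1
v6 (2-8) vs v7: overlaps none -> 0
Total overlapping pairs = 3 + 3 + 1 + 1 + 2 + 1 + 0 = 11

11


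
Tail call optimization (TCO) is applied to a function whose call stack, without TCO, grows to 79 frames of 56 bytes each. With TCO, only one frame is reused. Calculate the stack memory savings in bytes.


Without TCO: 79 * 56 = 4424 bytes
With TCO: reuse 1 frame = 56 bytes
Savings = 4424 - 56 = 4368

4368


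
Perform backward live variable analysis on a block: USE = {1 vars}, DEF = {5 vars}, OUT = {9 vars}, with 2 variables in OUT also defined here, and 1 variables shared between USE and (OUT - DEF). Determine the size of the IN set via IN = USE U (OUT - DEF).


OUT - DEF: 9 - 2 = 7
|IN| = |USE| + |OUT - DEF| - |USE ∩ (OUT - DEF)| = 1 + 7 - 1 = 7

7


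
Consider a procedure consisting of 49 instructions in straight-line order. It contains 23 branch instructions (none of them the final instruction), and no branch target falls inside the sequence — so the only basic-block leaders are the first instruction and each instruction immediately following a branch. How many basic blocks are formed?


With no in-sequence branch targets, the leaders are the first instruction plus the instruction after each branch.
Number of basic blocks = branches + 1
= 23 + 1 = 24

24


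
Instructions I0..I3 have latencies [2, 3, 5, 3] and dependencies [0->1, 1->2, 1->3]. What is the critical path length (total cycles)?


Compute longest path through dependency graph: dist(Ik) = max over predecessors of dist + latency(Ik).
dist(I0) = latency 2 = 2
dist(I1) = dist(I0) + 3 = 2 + 3 = 5
dist(I2) = dist(I1) + 5 = 5 + 5 = 10
dist(I3) = dist(I1) + 3 = 5 + 3 = 8
Critical path = max dist = 10

10


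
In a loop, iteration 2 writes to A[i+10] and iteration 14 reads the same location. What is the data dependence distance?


Distance = read iteration - write iteration
= 14 - 2 = 12

12


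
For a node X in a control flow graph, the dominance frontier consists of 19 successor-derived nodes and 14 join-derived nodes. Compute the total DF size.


DF(X) = direct successor contributions + join point contributions
= 19 + 14 = 33

33


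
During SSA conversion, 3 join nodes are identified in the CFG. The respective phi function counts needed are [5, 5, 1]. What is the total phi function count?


Total phi functions = sum of phi functions at each join node
= 5 + 5 + 1 = 11

11


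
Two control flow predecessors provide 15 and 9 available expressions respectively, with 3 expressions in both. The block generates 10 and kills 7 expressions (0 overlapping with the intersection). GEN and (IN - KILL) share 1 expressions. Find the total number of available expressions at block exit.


IN = intersection of predecessors = 3
IN - KILL = 3 - 0 = 3
|OUT| = |GEN| + |IN - KILL| - |GEN ∩ (IN - KILL)| = 10 + 3 - 1 = 12

12


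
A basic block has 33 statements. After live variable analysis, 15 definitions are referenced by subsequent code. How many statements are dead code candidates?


Dead code = total statements - live definitions
= 33 - 15 = 18

18


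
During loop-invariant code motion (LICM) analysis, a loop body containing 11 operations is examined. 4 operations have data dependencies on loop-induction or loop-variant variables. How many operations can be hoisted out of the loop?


Invariant candidates = total - loop-dependent
= 11 - 4 = 7

7


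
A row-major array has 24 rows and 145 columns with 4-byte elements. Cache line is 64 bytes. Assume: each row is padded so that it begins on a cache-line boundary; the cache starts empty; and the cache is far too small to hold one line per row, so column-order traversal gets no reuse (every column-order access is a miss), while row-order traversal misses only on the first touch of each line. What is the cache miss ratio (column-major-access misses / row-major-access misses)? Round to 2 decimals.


Each row occupies 145 * 4 = 580 bytes and starts on a line boundary, so it spans ceil(580 / 64) = 10 cache lines.
Row-major traversal misses (one per line touched): 24 * ceil(145 * 4 / 64) = 240
Column-major traversal misses (no reuse, every access misses): 24 * 145 = 3480
Ratio = 3480 / 240 = 14.5

14.5


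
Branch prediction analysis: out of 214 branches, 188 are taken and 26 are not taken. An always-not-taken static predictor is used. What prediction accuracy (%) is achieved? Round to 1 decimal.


Predictor: always-not-taken
Correct predictions = 26
Accuracy = 26 / 214 * 100 = 12.1%

12.1


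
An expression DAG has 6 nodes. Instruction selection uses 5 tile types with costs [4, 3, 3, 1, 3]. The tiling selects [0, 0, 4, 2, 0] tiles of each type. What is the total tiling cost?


Total cost = sum(count_i * cost_i)
= 0*4 + 0*3 + 4*3 + 2*1 + 0*3
= 14

14


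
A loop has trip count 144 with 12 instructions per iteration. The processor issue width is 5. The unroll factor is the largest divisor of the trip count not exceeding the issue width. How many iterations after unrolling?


Largest divisor of 144 <= 5 is 4
New iterations = 144 / 4 = 36

36


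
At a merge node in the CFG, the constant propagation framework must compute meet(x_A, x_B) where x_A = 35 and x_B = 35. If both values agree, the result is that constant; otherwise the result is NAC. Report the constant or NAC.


Meet operation: if both paths give the same constant, result is that constant; if they differ, result is NAC (not-a-constant).
Path A: 35, Path B: 35 -> equal
Result: constant -> 35

35


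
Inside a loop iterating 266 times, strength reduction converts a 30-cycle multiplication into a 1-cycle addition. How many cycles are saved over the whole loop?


Per-iteration saving = 30 - 1 = 29
Total saved = 266 * 29 = 7714

7714


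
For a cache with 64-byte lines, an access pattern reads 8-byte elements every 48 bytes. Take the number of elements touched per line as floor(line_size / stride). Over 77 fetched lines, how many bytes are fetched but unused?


Elements per line = floor(64 / 48) = 1
Bytes used per line = 1 * 8 = 8
Wasted per line = 64 - 8 = 56
Total wasted = 56 * 77 = 4312

4312


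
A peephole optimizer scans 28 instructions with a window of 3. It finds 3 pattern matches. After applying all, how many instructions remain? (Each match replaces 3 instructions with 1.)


Each match removes 2 instructions.
Total removed = 3 * 2 = 6
Remaining = 28 - 6 = 22

22


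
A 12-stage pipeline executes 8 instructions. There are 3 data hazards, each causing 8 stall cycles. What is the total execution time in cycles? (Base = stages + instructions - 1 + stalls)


Base cycles = 12 + 8 - 1 = 19
Total stalls = 3 * 8 = 24
Total = 19 + 24 = 43

43


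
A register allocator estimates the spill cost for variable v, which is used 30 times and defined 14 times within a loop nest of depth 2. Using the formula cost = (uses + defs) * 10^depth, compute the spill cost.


uses + defs = 30 + 14 = 44
10^2 = 100
Spill cost = 44 * 100 = 4400

4400


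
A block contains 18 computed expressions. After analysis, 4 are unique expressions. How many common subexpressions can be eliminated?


CSE count = total expressions - unique expressions
= 18 - 4 = 14

14


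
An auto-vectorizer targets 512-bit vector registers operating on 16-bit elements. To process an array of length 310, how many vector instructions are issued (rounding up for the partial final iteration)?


Width = 512 / 16 = 32 elements per vector op
Iterations = ceil(310 / 32) = 10

10


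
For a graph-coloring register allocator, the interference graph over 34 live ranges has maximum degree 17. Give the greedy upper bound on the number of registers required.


Greedy coloring never needs more than (max_degree + 1) colors: when coloring a vertex, at most max_degree neighbors are already colored.
Upper bound = 17 + 1 = 18

18


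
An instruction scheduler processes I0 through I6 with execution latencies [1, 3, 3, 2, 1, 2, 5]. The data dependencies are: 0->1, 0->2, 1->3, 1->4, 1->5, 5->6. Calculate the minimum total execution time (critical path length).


Compute longest path through dependency graph: dist(Ik) = max over predecessors of dist + latency(Ik).
dist(I0) = latency 1 = 1
dist(I1) = dist(I0) + 3 = 1 + 3 = 4
dist(I2) = dist(I0) + 3 = 1 + 3 = 4
dist(I3) = dist(I1) + 2 = 4 + 2 = 6
dist(I4) = dist(I1) + 1 = 4 + 1 = 5
dist(I5) = dist(I1) + 2 = 4 + 2 = 6
dist(I6) = dist(I5) + 5 = 6 + 5 = 11
Critical path = max dist = 11

11


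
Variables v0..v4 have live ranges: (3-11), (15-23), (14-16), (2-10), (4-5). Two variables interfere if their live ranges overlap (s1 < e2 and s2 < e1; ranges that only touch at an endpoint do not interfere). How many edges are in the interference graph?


Check all pairs for overlapping intervals.
Two intervals (s1,e1) and (s2,e2) overlap if s1 < e2 and s2 < e1.
v0 (3-11) vs v1..v4: overlaps v3, v4 -> 2
v1 (15-23) vs v2..v4: overlaps v2 -> 1
v2 (14-16) vs v3..v4: overlaps none -> 0
v3 (2-10) vs v4: overlaps v4 -> 1
Total overlapping pairs = 2 + 1 + 0 + 1 = 4

4


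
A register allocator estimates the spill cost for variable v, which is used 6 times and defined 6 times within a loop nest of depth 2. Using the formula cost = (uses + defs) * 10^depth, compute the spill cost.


uses + defs = 6 + 6 = 12
10^2 = 100
Spill cost = 12 * 100 = 1200

1200


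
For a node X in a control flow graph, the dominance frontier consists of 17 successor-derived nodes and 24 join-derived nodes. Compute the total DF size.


DF(X) = direct successor contributions + join point contributions
= 17 + 24 = 41

41


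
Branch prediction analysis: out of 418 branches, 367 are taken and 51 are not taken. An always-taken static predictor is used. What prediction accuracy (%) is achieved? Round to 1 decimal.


Predictor: always-taken
Correct predictions = 367
Accuracy = 367 / 418 * 100 = 87.8%

87.8


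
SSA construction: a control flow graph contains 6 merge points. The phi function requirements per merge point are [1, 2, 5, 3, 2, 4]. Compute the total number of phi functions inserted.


Total phi functions = sum of phi functions at each join node
= 1 + 2 + 5 + 3 + 2 + 4 = 17

17


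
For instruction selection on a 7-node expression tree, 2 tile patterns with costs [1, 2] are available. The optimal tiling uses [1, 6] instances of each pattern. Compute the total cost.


Total cost = sum(count_i * cost_i)
= 1*1 + 6*2
= 13

13


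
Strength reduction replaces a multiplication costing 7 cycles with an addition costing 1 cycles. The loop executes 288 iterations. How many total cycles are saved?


Per-iteration saving = 7 - 1 = 6
Total saved = 288 * 6 = 1728

1728


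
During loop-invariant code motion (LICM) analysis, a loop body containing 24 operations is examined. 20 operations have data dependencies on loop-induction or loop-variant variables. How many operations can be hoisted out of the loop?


Invariant candidates = total - loop-dependent
= 24 - 20 = 4

4


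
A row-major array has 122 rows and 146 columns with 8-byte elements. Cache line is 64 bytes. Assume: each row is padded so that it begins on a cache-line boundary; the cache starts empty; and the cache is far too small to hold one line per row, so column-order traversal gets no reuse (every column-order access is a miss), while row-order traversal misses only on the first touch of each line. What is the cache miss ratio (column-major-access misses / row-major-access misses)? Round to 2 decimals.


Each row occupies 146 * 8 = 1168 bytes and starts on a line boundary, so it spans ceil(1168 / 64) = 19 cache lines.
Row-major traversal misses (one per line touched): 122 * ceil(146 * 8 / 64) = 2318
Column-major traversal misses (no reuse, every access misses): 122 * 146 = 17812
Ratio = 17812 / 2318 = 7.68

7.68


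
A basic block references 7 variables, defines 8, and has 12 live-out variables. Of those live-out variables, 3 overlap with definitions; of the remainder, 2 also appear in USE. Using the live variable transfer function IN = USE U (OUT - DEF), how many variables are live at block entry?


OUT - DEF: 12 - 3 = 9
|IN| = |USE| + |OUT - DEF| - |USE ∩ (OUT - DEF)| = 7 + 9 - 2 = 14

14


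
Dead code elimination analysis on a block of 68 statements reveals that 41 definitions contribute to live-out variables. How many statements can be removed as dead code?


Dead code = total statements - live definitions
= 68 - 41 = 27

27


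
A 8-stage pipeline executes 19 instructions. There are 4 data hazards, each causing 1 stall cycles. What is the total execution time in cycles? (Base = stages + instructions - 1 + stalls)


Base cycles = 8 + 19 - 1 = 26
Total stalls = 4 * 1 = 4
Total = 26 + 4 = 30

30


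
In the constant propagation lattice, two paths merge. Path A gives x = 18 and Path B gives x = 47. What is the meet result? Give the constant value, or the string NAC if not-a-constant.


Meet operation: if both paths give the same constant, result is that constant; if they differ, result is NAC (not-a-constant).
Path A: 18, Path B: 47 -> differ
Result: not-a-constant -> NAC

NAC


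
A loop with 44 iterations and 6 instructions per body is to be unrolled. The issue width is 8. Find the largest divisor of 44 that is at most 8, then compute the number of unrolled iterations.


Largest divisor of 44 <= 8 is 4
New iterations = 44 / 4 = 11

11


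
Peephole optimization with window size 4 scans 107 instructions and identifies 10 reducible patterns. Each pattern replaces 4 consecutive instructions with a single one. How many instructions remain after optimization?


Each match removes 3 instructions.
Total removed = 10 * 3 = 30
Remaining = 107 - 30 = 77

77


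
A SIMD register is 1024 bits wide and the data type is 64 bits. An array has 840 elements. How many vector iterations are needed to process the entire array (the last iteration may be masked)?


Width = 1024 / 64 = 16 elements per vector op
Iterations = ceil(840 / 16) = 53

53


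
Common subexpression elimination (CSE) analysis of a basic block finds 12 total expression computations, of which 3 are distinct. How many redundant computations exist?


CSE count = total expressions - unique expressions
= 12 - 3 = 9

9


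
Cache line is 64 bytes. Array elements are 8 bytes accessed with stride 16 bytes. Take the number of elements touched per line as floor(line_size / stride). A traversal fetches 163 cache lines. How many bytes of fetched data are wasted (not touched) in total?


Elements per line = floor(64 / 16) = 4
Bytes used per line = 4 * 8 = 32
Wasted per line = 64 - 32 = 32
Total wasted = 32 * 163 = 5216

5216


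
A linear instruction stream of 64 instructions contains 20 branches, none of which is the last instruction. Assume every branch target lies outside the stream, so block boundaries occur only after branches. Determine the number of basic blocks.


With no in-sequence branch targets, the leaders are the first instruction plus the instruction after each branch.
Number of basic blocks = branches + 1
= 20 + 1 = 21

21


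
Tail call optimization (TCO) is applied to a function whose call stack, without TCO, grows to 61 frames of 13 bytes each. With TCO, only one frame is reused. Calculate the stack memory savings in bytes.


Without TCO: 61 * 13 = 793 bytes
With TCO: reuse 1 frame = 13 bytes
Savings = 793 - 13 = 780

780


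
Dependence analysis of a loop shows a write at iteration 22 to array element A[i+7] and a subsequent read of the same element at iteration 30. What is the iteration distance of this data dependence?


Distance = read iteration - write iteration
= 30 - 22 = 8

8


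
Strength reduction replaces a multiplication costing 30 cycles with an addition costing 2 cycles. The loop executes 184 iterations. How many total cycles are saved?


Per-iteration saving = 30 - 2 = 28
Total saved = 184 * 28 = 5152

5152


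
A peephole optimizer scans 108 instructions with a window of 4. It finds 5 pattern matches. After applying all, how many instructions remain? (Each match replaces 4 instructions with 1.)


Each match removes 3 instructions.
Total removed = 5 * 3 = 15
Remaining = 108 - 15 = 93

93


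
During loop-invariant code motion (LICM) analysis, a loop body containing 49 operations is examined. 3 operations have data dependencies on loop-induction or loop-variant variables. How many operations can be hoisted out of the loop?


Invariant candidates = total - loop-dependent
= 49 - 3 = 46

46


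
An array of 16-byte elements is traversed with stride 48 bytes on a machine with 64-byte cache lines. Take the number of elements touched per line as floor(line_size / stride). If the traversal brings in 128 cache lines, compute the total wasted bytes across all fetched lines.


Elements per line = floor(64 / 48) = 1
Bytes used per line = 1 * 16 = 16
Wasted per line = 64 - 16 = 48
Total wasted = 48 * 128 = 6144

6144


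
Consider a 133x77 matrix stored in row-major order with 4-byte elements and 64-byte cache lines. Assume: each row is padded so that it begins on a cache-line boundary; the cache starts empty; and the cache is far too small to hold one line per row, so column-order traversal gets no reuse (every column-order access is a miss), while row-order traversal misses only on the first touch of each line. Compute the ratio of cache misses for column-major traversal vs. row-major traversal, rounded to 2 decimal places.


Each row occupies 77 * 4 = 308 bytes and starts on a line boundary, so it spans ceil(308 / 64) = 5 cache lines.
Row-major traversal misses (one per line touched): 133 * ceil(77 * 4 / 64) = 665
Column-major traversal misses (no reuse, every access misses): 133 * 77 = 10241
Ratio = 10241 / 665 = 15.4

15.4


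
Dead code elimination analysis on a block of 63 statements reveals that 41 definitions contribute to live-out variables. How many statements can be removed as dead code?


Dead code = total statements - live definitions
= 63 - 41 = 22

22


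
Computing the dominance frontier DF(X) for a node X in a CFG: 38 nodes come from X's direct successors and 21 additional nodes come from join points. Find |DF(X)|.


DF(X) = direct successor contributions + join point contributions
= 38 + 21 = 59

59


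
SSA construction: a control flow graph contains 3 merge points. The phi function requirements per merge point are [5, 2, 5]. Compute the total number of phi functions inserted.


Total phi functions = sum of phi functions at each join node
= 5 + 2 + 5 = 12

12


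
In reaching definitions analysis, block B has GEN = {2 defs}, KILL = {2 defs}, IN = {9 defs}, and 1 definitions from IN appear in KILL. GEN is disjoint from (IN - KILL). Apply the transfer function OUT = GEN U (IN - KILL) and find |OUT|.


IN - KILL: 9 - 1 = 8 surviving definitions
OUT = GEN + surviving = 2 + 8 = 10

10


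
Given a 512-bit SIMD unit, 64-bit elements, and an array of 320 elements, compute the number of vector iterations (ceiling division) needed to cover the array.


Width = 512 / 64 = 8 elements per vector op
Iterations = ceil(320 / 8) = 40

40


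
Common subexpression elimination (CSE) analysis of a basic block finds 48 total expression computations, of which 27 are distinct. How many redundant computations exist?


CSE count = total expressions - unique expressions
= 48 - 27 = 21

21


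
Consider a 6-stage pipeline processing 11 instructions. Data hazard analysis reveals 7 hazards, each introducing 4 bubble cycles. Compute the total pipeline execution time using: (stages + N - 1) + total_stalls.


Base cycles = 6 + 11 - 1 = 16
Total stalls = 7 * 4 = 28
Total = 16 + 28 = 44

44


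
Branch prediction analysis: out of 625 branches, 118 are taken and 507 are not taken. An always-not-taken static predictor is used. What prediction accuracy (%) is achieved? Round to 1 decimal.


Predictor: always-not-taken
Correct predictions = 507
Accuracy = 507 / 625 * 100 = 81.1%

81.1


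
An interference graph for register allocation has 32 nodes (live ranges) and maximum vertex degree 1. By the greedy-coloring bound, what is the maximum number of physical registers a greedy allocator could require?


Greedy coloring never needs more than (max_degree + 1) colors: when coloring a vertex, at most max_degree neighbors are already colored.
Upper bound = 1 + 1 = 2

2


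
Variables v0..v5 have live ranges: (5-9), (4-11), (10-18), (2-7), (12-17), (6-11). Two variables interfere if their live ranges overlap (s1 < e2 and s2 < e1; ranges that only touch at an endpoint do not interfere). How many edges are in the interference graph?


Check all pairs for overlapping intervals.
Two intervals (s1,e1) and (s2,e2) overlap if s1 < e2 and s2 < e1.
v0 (5-9) vs v1..v5: overlaps v1, v3, v5 -> 3
v1 (4-11) vs v2..v5: overlaps v2, v3, v5 -> 3
v2 (10-18) vs v3..v5: overlaps v4, v5 -> 2
v3 (2-7) vs v4..v5: overlaps v5 -> 1
v4 (12-17) vs v5: overlaps none -> 0
Total overlapping pairs = 3 + 3 + 2 + 1 + 0 = 9

9


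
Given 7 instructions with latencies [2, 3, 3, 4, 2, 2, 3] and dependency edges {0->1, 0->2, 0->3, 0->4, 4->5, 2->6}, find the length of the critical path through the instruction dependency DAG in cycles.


Compute longest path through dependency graph: dist(Ik) = max over predecessors of dist + latency(Ik).
dist(I0) = latency 2 = 2
dist(I1) = dist(I0) + 3 = 2 + 3 = 5
dist(I2) = dist(I0) + 3 = 2 + 3 = 5
dist(I3) = dist(I0) + 4 = 2 + 4 = 6
dist(I4) = dist(I0) + 2 = 2 + 2 = 4
dist(I5) = dist(I4) + 2 = 4 + 2 = 6
dist(I6) = dist(I2) + 3 = 5 + 3 = 8
Critical path = max dist = 8

8


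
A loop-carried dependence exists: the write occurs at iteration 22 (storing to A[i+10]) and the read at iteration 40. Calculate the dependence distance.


Distance = read iteration - write iteration
= 40 - 22 = 18

18


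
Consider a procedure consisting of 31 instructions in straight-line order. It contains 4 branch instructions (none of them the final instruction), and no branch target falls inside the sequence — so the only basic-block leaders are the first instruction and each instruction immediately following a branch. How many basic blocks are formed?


With no in-sequence branch targets, the leaders are the first instruction plus the instruction after each branch.
Number of basic blocks = branches + 1
= 4 + 1 = 5

5


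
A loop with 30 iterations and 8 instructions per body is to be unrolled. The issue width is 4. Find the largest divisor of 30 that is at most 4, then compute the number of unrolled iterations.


Largest divisor of 30 <= 4 is 3
New iterations = 30 / 3 = 10

10


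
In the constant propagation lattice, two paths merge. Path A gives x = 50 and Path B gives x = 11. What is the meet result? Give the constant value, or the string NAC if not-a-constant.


Meet operation: if both paths give the same constant, result is that constant; if they differ, result is NAC (not-a-constant).
Path A: 50, Path B: 11 -> differ
Result: not-a-constant -> NAC

NAC


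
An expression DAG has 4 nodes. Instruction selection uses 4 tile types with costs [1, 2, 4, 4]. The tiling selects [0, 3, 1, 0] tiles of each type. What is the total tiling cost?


Total cost = sum(count_i * cost_i)
= 0*1 + 3*2 + 1*4 + 0*4
= 10

10


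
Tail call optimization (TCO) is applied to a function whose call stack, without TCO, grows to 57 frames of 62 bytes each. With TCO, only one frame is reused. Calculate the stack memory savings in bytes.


Without TCO: 57 * 62 = 3534 bytes
With TCO: reuse 1 frame = 62 bytes
Savings = 3534 - 62 = 3472

3472


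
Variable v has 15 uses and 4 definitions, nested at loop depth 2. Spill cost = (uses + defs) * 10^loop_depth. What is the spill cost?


uses + defs = 15 + 4 = 19
10^2 = 100
Spill cost = 19 * 100 = 1900

1900


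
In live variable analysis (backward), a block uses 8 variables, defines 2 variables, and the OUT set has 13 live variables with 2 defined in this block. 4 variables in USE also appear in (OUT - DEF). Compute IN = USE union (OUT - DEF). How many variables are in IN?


OUT - DEF: 13 - 2 = 11
|IN| = |USE| + |OUT - DEF| - |USE ∩ (OUT - DEF)| = 8 + 11 - 4 = 15

15


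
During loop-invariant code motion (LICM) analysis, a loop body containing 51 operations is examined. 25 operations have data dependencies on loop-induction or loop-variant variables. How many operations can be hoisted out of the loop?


Invariant candidates = total - loop-dependent
= 51 - 25 = 26

26


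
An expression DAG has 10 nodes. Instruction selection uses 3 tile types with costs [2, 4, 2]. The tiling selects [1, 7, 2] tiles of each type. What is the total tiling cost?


Total cost = sum(count_i * cost_i)
= 1*2 + 7*4 + 2*2
= 34

34


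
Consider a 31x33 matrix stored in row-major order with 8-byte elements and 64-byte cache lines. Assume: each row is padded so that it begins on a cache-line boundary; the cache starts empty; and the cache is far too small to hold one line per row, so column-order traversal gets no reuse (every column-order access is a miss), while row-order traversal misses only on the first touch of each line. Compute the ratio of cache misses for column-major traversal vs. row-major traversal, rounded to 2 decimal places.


Each row occupies 33 * 8 = 264 bytes and starts on a line boundary, so it spans ceil(264 / 64) = 5 cache lines.
Row-major traversal misses (one per line touched): 31 * ceil(33 * 8 / 64) = 155
Column-major traversal misses (no reuse, every access misses): 31 * 33 = 1023
Ratio = 1023 / 155 = 6.6

6.6


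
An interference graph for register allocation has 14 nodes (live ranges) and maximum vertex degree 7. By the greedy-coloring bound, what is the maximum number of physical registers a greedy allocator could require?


Greedy coloring never needs more than (max_degree + 1) colors: when coloring a vertex, at most max_degree neighbors are already colored.
Upper bound = 7 + 1 = 8

8


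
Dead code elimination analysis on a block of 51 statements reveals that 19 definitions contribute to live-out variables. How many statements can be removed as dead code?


Dead code = total statements - live definitions
= 51 - 19 = 32

32


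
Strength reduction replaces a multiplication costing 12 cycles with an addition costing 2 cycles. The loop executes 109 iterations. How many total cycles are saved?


Per-iteration saving = 12 - 2 = 10
Total saved = 109 * 10 = 1090

1090


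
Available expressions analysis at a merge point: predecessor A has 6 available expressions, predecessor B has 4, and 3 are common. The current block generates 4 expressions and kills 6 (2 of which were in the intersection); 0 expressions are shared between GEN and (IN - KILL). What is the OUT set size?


IN = intersection of predecessors = 3
IN - KILL = 3 - 2 = 1
|OUT| = |GEN| + |IN - KILL| - |GEN ∩ (IN - KILL)| = 4 + 1 - 0 = 5

5


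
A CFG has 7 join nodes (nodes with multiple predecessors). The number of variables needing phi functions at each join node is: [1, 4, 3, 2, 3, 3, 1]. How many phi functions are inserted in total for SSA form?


Total phi functions = sum of phi functions at each join node
= 1 + 4 + 3 + 2 + 3 + 3 + 1 = 17

17


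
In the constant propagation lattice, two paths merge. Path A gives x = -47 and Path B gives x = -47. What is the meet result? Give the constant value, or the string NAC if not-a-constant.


Meet operation: if both paths give the same constant, result is that constant; if they differ, result is NAC (not-a-constant).
Path A: -47, Path B: -47 -> equal
Result: constant -> -47

-47


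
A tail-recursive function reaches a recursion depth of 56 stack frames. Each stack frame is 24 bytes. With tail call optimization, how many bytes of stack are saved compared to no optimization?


Without TCO: 56 * 24 = 1344 bytes
With TCO: reuse 1 frame = 24 bytes
Savings = 1344 - 24 = 1320

1320


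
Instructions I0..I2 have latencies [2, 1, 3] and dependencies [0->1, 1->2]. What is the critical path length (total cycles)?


Compute longest path through dependency graph: dist(Ik) = max over predecessors of dist + latency(Ik).
dist(I0) = latency 2 = 2
dist(I1) = dist(I0) + 1 = 2 + 1 = 3
dist(I2) = dist(I1) + 3 = 3 + 3 = 6
Critical path = max dist = 6

6


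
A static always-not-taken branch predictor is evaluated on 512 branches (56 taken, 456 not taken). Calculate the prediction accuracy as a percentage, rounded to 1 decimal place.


Predictor: always-not-taken
Correct predictions = 456
Accuracy = 456 / 512 * 100 = 89.1%

89.1


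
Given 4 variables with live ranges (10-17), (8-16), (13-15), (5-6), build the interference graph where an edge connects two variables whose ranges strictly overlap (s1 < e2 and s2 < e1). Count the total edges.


Check all pairs for overlapping intervals.
Two intervals (s1,e1) and (s2,e2) overlap if s1 < e2 and s2 < e1.
v0 (10-17) vs v1..v3: overlaps v1, v2 -> 2
v1 (8-16) vs v2..v3: overlaps v2 -> 1
v2 (13-15) vs v3: overlaps none -> 0
Total overlapping pairs = 2 + 1 + 0 = 3

3


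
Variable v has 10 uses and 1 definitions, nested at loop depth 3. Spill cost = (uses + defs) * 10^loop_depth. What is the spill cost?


uses + defs = 10 + 1 = 11
10^3 = 1000
Spill cost = 11 * 1000 = 11000

11000


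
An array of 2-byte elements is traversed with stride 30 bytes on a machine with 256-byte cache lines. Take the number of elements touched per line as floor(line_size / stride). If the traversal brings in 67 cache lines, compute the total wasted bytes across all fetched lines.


Elements per line = floor(256 / 30) = 8
Bytes used per line = 8 * 2 = 16
Wasted per line = 256 - 16 = 240
Total wasted = 240 * 67 = 16080

16080


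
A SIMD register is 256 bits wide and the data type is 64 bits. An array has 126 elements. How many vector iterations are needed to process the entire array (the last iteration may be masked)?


Width = 256 / 64 = 4 elements per vector op
Iterations = ceil(126 / 4) = 32

32


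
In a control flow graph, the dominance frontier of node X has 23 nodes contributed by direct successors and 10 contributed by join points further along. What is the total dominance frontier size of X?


DF(X) = direct successor contributions + join point contributions
= 23 + 10 = 33

33


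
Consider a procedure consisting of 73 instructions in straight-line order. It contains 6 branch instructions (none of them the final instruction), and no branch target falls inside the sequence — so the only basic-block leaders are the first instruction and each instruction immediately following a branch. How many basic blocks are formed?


With no in-sequence branch targets, the leaders are the first instruction plus the instruction after each branch.
Number of basic blocks = branches + 1
= 6 + 1 = 7

7


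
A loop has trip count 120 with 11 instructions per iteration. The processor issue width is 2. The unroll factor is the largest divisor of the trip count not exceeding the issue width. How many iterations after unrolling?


Largest divisor of 120 <= 2 is 2
New iterations = 120 / 2 = 60

60


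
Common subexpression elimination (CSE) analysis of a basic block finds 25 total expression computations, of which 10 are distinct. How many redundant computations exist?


CSE count = total expressions - unique expressions
= 25 - 10 = 15

15
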